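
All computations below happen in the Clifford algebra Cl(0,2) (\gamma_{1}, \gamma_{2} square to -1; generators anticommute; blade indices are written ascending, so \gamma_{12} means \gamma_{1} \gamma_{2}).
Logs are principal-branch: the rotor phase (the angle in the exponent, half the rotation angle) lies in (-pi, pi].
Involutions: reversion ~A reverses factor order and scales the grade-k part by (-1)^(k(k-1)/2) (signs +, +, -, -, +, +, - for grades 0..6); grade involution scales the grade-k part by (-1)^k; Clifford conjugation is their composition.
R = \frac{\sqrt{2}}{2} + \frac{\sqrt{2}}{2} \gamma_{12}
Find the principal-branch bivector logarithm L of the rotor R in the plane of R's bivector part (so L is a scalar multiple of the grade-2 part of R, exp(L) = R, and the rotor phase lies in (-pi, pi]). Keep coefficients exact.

The scalar part of R is \frac{\sqrt{2}}{2}, which fixes the principal-branch rotor phase; the unit plane is then the bivector part divided by the sine of that phase, and L is that plane scaled by the phase.
Concretely: cos(phase) = \frac{\sqrt{2}}{2} gives phase = ±\frac{\pi}{4}, and since phase/sin(phase) is even the sign is immaterial: L = (phase/sin(phase)) * <R>_2 = (\frac{\sqrt{2} \pi}{4}) * <R>_2.
Answer: \frac{\pi}{4} \gamma_{12}


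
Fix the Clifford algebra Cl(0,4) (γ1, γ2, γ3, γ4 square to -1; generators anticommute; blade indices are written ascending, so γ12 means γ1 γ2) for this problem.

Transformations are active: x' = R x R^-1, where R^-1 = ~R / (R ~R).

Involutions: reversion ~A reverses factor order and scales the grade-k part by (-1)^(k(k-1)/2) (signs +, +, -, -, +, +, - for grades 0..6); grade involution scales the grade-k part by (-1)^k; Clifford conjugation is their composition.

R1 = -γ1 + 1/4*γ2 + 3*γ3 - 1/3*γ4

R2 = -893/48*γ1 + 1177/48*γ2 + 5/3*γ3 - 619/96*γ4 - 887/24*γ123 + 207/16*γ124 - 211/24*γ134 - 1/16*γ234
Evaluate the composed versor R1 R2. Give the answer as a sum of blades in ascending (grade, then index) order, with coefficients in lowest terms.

Distribute over the terms of R1 (each basis-blade product reordered to ascending indices, repeated generators contracted through their squares):
(-γ1) R2 = -893/48 - 1177/48*γ12 - 5/3*γ13 + 619/96*γ14 - 887/24*γ23 + 207/16*γ24 - 211/24*γ34 + 1/16*γ1234
(1/4*γ2) R2 = -1177/192 + 893/192*γ12 - 887/96*γ13 + 207/64*γ14 + 5/12*γ23 - 619/384*γ24 + 1/64*γ34 + 211/96*γ1234
(3*γ3) R2 = -5 + 887/8*γ12 + 893/16*γ13 - 211/8*γ14 - 1177/16*γ23 - 3/16*γ24 - 619/32*γ34 + 621/16*γ1234
(-1/3*γ4) R2 = -619/288 + 69/16*γ12 - 211/72*γ13 - 893/144*γ14 - 1/48*γ23 + 1177/144*γ24 + 5/9*γ34 - 887/72*γ1234
Summing the partial products and collecting blades:
Answer: -18365/576 + 18301/192*γ12 + 12089/288*γ13 - 13187/576*γ14 - 881/8*γ23 + 22247/1152*γ24 - 15877/576*γ34 + 8281/288*γ1234


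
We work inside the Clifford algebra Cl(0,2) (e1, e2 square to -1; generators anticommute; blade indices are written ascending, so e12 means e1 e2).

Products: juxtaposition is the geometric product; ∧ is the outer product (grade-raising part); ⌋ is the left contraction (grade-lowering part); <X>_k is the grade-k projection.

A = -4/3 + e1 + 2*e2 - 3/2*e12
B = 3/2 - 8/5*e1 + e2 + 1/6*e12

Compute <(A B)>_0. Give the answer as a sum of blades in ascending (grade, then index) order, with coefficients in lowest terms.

step 1: -43/20 + 82/15*e1 + 39/10*e2 + 311/180*e12
step 2: -43/20
Answer: -43/20


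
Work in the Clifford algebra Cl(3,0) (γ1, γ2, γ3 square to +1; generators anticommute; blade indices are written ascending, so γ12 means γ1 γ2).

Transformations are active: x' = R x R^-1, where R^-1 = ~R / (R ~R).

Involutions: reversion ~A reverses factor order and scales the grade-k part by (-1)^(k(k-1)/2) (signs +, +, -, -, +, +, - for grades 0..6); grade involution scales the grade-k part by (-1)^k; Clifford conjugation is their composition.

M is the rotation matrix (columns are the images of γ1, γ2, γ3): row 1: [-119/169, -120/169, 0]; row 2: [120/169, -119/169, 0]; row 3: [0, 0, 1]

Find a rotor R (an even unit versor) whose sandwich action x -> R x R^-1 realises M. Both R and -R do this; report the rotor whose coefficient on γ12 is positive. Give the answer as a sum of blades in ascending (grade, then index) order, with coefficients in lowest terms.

Method: write R = a + b12*γ12 + b13*γ13 + b23*γ23 with a^2 + b12^2 + b13^2 + b23^2 = 1 (so R^-1 = ~R). Expanding the columns R e_j ~R gives tr M = 4a^2 - 1 and, from the antisymmetric part, M21 - M12 = -4a*b12, M13 - M31 = 4a*b13, M32 - M23 = -4a*b23.
Here tr M = -69/169, so a^2 = (1 + tr M)/4 = 25/169 and a = ±5/13. Taking a = 5/13: M21 - M12 = 240/169, M13 - M31 = 0, M32 - M23 = 0, giving b12 = -12/13, b13 = 0, b23 = 0, i.e. R = 5/13 - 12/13*γ12.
Its γ12 coefficient is negative, so report the other preimage -R.
Answer: -5/13 + 12/13*γ12. Recall the cover is two-to-one: with M of trace -69/169, both preimages act alike, and the stated γ12 sign chooses the sheet.


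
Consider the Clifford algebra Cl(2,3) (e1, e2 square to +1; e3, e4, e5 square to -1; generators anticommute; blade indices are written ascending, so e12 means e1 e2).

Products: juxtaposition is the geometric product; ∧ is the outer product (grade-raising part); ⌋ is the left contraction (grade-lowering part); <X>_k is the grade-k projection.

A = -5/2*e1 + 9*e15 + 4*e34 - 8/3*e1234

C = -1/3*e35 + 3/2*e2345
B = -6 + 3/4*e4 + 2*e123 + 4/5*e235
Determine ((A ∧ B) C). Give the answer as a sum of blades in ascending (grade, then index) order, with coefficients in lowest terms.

step 1: 15*e1 - 15/8*e14 - 54*e15 - 24*e34 - 27/4*e145 + 16*e1234 - 2*e1235
step 2: -2/3*e12 + 18*e13 - 3*e14 - 24*e15 + 36*e25 + 8*e45 + 81/8*e123 - 9/4*e134 - 5*e135 - 81*e1234 + 45/16*e1235 - 16/3*e1245 - 5/8*e1345 + 45/2*e12345
Answer: -2/3*e12 + 18*e13 - 3*e14 - 24*e15 + 36*e25 + 8*e45 + 81/8*e123 - 9/4*e134 - 5*e135 - 81*e1234 + 45/16*e1235 - 16/3*e1245 - 5/8*e1345 + 45/2*e12345


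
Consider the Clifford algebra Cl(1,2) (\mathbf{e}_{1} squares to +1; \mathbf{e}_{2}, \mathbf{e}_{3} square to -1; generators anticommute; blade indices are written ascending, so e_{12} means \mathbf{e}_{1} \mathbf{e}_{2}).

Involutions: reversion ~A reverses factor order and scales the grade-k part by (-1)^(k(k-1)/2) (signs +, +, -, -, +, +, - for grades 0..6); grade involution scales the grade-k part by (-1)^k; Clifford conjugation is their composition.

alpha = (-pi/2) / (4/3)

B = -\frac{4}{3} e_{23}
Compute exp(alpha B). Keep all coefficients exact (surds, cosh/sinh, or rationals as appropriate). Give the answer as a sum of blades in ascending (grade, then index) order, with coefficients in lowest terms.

B^2 = (-\frac{4}{3})^2*(e_{23})^2 = \frac{16}{9}*(-1) = -\frac{16}{9} (a basis 2-blade squares to minus the product of its generators' squares).
B^2 = -\frac{16}{9} — B^2 < 0, so the exponential closes trigonometrically: l = \frac{4}{3}, alpha*l = - \frac{\pi}{2}, so exp(alpha B) = cos(- \frac{\pi}{2}) + (sin(- \frac{\pi}{2})/(\frac{4}{3}))*B = 0 + (- \frac{3}{4})*B.
Answer: e_{23}


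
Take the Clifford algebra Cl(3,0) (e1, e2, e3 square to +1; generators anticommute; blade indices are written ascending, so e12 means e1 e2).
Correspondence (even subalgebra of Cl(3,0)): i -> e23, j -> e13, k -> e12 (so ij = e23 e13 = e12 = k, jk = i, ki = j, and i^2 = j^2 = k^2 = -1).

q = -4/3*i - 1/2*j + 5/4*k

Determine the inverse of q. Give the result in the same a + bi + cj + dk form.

In blades: q = 5/4*e12 - 1/2*e13 - 4/3*e23.
With qbar = -5/4*e12 + 1/2*e13 + 4/3*e23 (scalar fixed, mapped units negated), q qbar = 517/144 (the sum of squared coefficients), so q^-1 = qbar / (517/144) = -180/517*e12 + 72/517*e13 + 192/517*e23; translating back:
Answer: 192/517*i + 72/517*j - 180/517*k


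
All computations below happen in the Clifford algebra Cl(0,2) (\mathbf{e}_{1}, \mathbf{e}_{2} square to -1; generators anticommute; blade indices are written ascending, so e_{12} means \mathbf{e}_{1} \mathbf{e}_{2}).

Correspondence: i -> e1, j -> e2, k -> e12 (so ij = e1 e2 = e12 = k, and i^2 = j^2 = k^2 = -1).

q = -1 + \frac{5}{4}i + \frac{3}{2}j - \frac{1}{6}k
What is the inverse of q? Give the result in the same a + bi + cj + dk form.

In blades: q = -1 + \frac{5}{4} e_{1} + \frac{3}{2} e_{2} - \frac{1}{6} e_{12}.
With qbar = -1 - \frac{5}{4} e_{1} - \frac{3}{2} e_{2} + \frac{1}{6} e_{12} (scalar fixed, mapped units negated), q qbar = \frac{697}{144} (the sum of squared coefficients), so q^-1 = qbar / (\frac{697}{144}) = -\frac{144}{697} - \frac{180}{697} e_{1} - \frac{216}{697} e_{2} + \frac{24}{697} e_{12}; translating back:
Answer: -\frac{144}{697} - \frac{180}{697}i - \frac{216}{697}j + \frac{24}{697}k


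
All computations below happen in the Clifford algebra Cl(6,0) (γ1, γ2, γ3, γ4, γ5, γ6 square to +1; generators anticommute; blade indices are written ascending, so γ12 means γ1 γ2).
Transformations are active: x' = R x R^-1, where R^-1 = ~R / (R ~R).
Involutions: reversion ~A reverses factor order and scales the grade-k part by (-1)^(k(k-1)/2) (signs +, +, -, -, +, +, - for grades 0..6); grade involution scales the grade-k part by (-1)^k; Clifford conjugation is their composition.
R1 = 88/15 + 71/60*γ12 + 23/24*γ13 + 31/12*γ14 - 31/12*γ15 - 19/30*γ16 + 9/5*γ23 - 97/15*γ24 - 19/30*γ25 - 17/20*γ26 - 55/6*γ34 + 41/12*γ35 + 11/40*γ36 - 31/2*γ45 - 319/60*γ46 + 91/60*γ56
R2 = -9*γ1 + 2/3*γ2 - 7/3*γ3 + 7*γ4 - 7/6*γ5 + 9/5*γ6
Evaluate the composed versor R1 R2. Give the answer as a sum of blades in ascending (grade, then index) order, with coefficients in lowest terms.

Distribute over the terms of R2 (each basis-blade product reordered to ascending indices, repeated generators contracted through their squares):
R1 (-9*γ1) = -264/5*γ1 + 213/20*γ2 + 69/8*γ3 + 93/4*γ4 - 93/4*γ5 - 57/10*γ6 - 81/5*γ123 + 291/5*γ124 + 57/10*γ125 + 153/20*γ126 + 165/2*γ134 - 123/4*γ135 - 99/40*γ136 + 279/2*γ145 + 957/20*γ146 - 273/20*γ156
R1 (2/3*γ2) = 71/90*γ1 + 176/45*γ2 - 6/5*γ3 + 194/45*γ4 + 19/45*γ5 + 17/30*γ6 - 23/36*γ123 - 31/18*γ124 + 31/18*γ125 + 19/45*γ126 - 55/9*γ234 + 41/18*γ235 + 11/60*γ236 - 31/3*γ245 - 319/90*γ246 + 91/90*γ256
R1 (-7/3*γ3) = -161/72*γ1 - 21/5*γ2 - 616/45*γ3 - 385/18*γ4 + 287/36*γ5 + 77/120*γ6 - 497/180*γ123 + 217/36*γ134 - 217/36*γ135 - 133/90*γ136 - 679/45*γ234 - 133/90*γ235 - 119/60*γ236 + 217/6*γ345 + 2233/180*γ346 - 637/180*γ356
R1 (7*γ4) = 217/12*γ1 - 679/15*γ2 - 385/6*γ3 + 616/15*γ4 + 217/2*γ5 + 2233/60*γ6 + 497/60*γ124 + 161/24*γ134 + 217/12*γ145 + 133/30*γ146 + 63/5*γ234 + 133/30*γ245 + 119/20*γ246 - 287/12*γ345 - 77/40*γ346 + 637/60*γ456
R1 (-7/6*γ5) = 217/72*γ1 + 133/180*γ2 - 287/72*γ3 + 217/12*γ4 - 308/45*γ5 + 637/360*γ6 - 497/360*γ125 - 161/144*γ135 - 217/72*γ145 - 133/180*γ156 - 21/10*γ235 + 679/90*γ245 - 119/120*γ256 + 385/36*γ345 + 77/240*γ356 - 2233/360*γ456
R1 (9/5*γ6) = -57/50*γ1 - 153/100*γ2 + 99/200*γ3 - 957/100*γ4 + 273/100*γ5 + 264/25*γ6 + 213/100*γ126 + 69/40*γ136 + 93/20*γ146 - 93/20*γ156 + 81/25*γ236 - 291/25*γ246 - 57/50*γ256 - 33/2*γ346 + 123/20*γ356 - 279/10*γ456
Summing the partial products and collecting blades:
Answer: -3429/100*γ1 - 10709/300*γ2 - 44353/600*γ3 + 50177/900*γ4 + 8953/100*γ5 + 40549/900*γ6 - 98/5*γ123 + 11657/180*γ124 + 145/24*γ125 + 4591/450*γ126 + 6857/72*γ134 - 1819/48*γ135 - 401/180*γ136 + 11129/72*γ145 + 854/15*γ146 - 3427/180*γ156 - 43/5*γ234 - 13/10*γ235 + 36/25*γ236 + 74/45*γ245 - 8311/900*γ246 - 2017/1800*γ256 + 413/18*γ345 - 2167/360*γ346 + 2111/720*γ356 - 1691/72*γ456


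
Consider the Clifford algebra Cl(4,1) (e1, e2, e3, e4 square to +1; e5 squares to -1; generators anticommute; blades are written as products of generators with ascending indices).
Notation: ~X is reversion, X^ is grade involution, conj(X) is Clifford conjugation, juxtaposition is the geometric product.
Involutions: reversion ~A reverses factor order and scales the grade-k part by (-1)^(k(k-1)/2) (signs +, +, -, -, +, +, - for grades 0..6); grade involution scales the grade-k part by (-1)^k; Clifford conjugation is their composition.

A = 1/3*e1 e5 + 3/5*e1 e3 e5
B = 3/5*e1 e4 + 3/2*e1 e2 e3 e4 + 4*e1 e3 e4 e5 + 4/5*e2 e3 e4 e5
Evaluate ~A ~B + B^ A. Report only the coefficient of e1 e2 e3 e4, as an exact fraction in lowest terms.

first term: 12/5*e4 - 4/3*e3 e4 + 1/5*e4 e5 + 12/25*e1 e2 e4 - 9/10*e2 e4 e5 - 9/25*e3 e4 e5 - 4/15*e1 e2 e3 e4 - 1/2*e2 e3 e4 e5
second term: 12/5*e4 + 4/3*e3 e4 - 1/5*e4 e5 - 12/25*e1 e2 e4 + 9/10*e2 e4 e5 + 9/25*e3 e4 e5 - 4/15*e1 e2 e3 e4 - 1/2*e2 e3 e4 e5
Answer: -8/15


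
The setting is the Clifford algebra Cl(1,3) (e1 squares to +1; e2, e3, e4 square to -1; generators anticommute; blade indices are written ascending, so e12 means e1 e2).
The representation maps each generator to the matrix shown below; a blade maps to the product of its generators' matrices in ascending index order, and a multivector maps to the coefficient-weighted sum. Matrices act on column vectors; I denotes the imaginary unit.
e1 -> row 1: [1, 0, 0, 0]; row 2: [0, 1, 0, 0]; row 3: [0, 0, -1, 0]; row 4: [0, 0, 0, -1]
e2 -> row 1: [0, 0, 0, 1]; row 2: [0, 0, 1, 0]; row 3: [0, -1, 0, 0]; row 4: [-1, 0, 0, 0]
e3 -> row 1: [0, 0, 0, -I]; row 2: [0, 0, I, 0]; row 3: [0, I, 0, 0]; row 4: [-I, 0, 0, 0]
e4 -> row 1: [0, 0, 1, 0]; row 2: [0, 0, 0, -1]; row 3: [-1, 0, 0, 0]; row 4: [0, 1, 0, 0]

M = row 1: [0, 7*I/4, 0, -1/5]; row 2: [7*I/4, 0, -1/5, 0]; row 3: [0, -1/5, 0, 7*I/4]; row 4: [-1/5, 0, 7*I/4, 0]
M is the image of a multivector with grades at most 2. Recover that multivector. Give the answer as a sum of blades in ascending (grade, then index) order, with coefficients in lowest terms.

Method: the blade images are trace-orthogonal — tr(rho(e_A) rho(e_B)^-1) = 4 if A = B and 0 otherwise — and rho(e_A)^-1 = (e_A)^2 * rho(e_A) with (e_A)^2 = +1 or -1, so the coefficient of e_A in the preimage is (e_A)^2 * tr(M rho(e_A))/4.
Nonzero projections over blades of grade <= 2: e12: (e12)^2 = +1, tr(M rho(e12)) = -4/5, coefficient -1/5; e34: (e34)^2 = -1, tr(M rho(e34)) = 7, coefficient -7/4. Every other blade of grade <= 2 projects to 0.
Answer: -1/5*e12 - 7/4*e34


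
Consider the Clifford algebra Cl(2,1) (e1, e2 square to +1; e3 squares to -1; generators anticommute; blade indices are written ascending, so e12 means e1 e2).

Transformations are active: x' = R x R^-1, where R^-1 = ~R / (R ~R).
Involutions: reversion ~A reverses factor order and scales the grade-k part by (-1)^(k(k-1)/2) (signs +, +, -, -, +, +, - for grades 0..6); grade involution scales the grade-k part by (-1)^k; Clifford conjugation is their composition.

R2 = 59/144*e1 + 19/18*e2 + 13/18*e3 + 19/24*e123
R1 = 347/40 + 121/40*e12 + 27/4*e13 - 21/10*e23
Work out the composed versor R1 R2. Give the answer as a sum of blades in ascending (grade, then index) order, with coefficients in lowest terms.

Distribute over the terms of R1 (each basis-blade product reordered to ascending indices, repeated generators contracted through their squares):
(347/40) R2 = 20473/5760*e1 + 6593/720*e2 + 4511/720*e3 + 6593/960*e123
(121/40*e12) R2 = 2299/720*e1 - 7139/5760*e2 - 2299/960*e3 + 1573/720*e123
(27/4*e13) R2 = -39/8*e1 - 171/32*e2 - 177/64*e3 - 57/8*e123
(-21/10*e23) R2 = -133/80*e1 + 91/60*e2 + 133/60*e3 - 413/480*e123
Summing the partial products and collecting blades:
Answer: 403/1920*e1 + 23561/5760*e2 + 4783/1440*e3 + 3073/2880*e123


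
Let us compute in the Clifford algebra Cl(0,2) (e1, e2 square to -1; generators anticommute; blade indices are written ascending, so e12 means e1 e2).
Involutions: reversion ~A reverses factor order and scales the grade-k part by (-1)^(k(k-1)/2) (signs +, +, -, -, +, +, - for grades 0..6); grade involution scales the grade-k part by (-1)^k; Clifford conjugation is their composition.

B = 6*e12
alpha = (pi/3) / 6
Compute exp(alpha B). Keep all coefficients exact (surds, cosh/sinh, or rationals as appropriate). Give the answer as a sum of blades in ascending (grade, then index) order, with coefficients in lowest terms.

B^2 = (6)^2*(e12)^2 = 36*(-1) = -36 (a basis 2-blade squares to minus the product of its generators' squares).
B^2 = -36 — a negative square means the series sums to a rotation: l = 6, alpha*l = pi/3, so exp(alpha B) = cos(pi/3) + (sin(pi/3)/6)*B = 1/2 + (sqrt(3)/12)*B.
Answer: 1/2 + sqrt(3)/2*e12


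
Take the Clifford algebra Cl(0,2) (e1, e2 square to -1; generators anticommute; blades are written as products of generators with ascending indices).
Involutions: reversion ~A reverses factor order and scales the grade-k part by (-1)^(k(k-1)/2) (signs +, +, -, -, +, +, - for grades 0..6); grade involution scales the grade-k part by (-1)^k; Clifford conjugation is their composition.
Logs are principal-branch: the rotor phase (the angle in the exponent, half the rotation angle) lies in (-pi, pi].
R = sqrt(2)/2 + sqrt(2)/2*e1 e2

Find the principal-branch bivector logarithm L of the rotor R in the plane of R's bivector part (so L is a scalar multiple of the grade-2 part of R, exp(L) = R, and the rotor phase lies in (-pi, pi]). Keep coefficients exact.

The scalar part of R is sqrt(2)/2, and that scalar determines the rotor phase on the principal branch; recovering the unit plane as bivector-part over sine of the phase gives L = phase * plane.
Concretely: cos(phase) = sqrt(2)/2 gives phase = ±pi/4, and since phase/sin(phase) is even the sign is immaterial: L = (phase/sin(phase)) * <R>_2 = (sqrt(2)*pi/4) * <R>_2.
Answer: pi/4*e1 e2


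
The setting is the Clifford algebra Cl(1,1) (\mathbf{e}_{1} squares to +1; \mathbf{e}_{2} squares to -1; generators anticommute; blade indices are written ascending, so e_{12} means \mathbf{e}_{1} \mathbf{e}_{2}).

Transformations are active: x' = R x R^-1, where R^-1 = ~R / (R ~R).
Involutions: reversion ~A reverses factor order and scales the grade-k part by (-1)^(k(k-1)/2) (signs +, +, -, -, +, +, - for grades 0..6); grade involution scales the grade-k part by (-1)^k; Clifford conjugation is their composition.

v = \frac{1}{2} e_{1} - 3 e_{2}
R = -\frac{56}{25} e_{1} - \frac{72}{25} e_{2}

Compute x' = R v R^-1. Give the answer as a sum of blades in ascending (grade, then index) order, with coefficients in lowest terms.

~R = -\frac{56}{25} e_{1} - \frac{72}{25} e_{2}, and R ~R = -\frac{2048}{625}, so R^-1 = ~R / (-\frac{2048}{625}).
R v = -\frac{244}{25} + \frac{204}{25} e_{12}
Answer: -\frac{443}{32} e_{1} - \frac{453}{32} e_{2}


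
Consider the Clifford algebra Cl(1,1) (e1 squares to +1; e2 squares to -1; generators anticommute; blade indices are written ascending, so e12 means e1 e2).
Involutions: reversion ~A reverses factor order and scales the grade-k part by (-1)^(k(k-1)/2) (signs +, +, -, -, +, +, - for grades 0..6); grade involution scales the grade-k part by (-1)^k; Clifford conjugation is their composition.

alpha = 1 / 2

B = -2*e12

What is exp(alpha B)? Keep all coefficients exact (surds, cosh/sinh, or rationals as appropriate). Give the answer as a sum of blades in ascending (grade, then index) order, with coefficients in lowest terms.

B^2 = (-2)^2*(e12)^2 = 4*(+1) = 4 (a basis 2-blade squares to minus the product of its generators' squares).
B^2 = 4 — since the square is positive, the closed form is hyperbolic: l = 2, alpha*l = 1, so exp(alpha B) = cosh(1) + (sinh(1)/2)*B = cosh(1) + (sinh(1)/2)*B.
Answer: cosh(1) - sinh(1)*e12


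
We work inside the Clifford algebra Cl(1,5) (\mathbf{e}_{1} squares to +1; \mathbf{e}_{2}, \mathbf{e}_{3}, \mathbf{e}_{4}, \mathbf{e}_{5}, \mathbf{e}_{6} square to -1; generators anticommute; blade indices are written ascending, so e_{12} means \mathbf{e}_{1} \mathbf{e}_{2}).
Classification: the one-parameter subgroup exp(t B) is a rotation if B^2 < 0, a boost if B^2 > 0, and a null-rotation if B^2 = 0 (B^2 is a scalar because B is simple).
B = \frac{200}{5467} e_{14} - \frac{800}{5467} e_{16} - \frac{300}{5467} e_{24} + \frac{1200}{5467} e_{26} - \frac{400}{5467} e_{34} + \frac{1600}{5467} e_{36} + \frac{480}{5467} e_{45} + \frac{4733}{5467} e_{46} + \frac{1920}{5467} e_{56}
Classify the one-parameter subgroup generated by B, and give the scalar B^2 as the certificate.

B^2 term by term: the squares give (\frac{200}{5467})^2*(e_{14})^2 + (-\frac{800}{5467})^2*(e_{16})^2 + (-\frac{300}{5467})^2*(e_{24})^2 + (\frac{1200}{5467})^2*(e_{26})^2 + (-\frac{400}{5467})^2*(e_{34})^2 + (\frac{1600}{5467})^2*(e_{36})^2 + (\frac{480}{5467})^2*(e_{45})^2 + (\frac{4733}{5467})^2*(e_{46})^2 + (\frac{1920}{5467})^2*(e_{56})^2 = \frac{40000}{29888089}*(+1) + \frac{640000}{29888089}*(+1) + \frac{90000}{29888089}*(-1) + \frac{1440000}{29888089}*(-1) + \frac{160000}{29888089}*(-1) + \frac{2560000}{29888089}*(-1) + \frac{230400}{29888089}*(-1) + \frac{22401289}{29888089}*(-1) + \frac{3686400}{29888089}*(-1) = -1 (each basis 2-blade squares to minus the product of its generators' squares); cross terms between blades sharing an index anticommute and cancel; the commuting (index-disjoint) pairs give grade-4 terms 2*c*c'*(blade product), which cancel blade by blade — e_{1246}: -\frac{480000}{29888089} + \frac{480000}{29888089} = 0; e_{1346}: -\frac{640000}{29888089} + \frac{640000}{29888089} = 0; e_{1456}: \frac{768000}{29888089} - \frac{768000}{29888089} = 0; e_{2346}: \frac{960000}{29888089} - \frac{960000}{29888089} = 0; e_{2456}: -\frac{1152000}{29888089} + \frac{1152000}{29888089} = 0; e_{3456}: -\frac{1536000}{29888089} + \frac{1536000}{29888089} = 0 — confirming B is simple. So B^2 = -1.
Answer: rotation, certificate B^2 = -1. The scalar -1 is the complete invariant here: its sign names the subgroup type.


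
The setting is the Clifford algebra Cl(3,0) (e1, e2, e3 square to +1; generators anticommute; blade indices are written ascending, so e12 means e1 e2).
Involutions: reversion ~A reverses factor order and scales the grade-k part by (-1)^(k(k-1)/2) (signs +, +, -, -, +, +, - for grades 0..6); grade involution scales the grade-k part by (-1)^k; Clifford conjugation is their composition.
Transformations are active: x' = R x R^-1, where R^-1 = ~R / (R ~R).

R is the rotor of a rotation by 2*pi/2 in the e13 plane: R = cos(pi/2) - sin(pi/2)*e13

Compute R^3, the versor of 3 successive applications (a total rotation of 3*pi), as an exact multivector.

The rotor phase is half the rotation angle and phases add under composition, so 3 steps in the e13 plane accumulate phase 3*(pi/2) = 3*pi/2: R^3 = cos(3*pi/2) - sin(3*pi/2)*e13.
cos(3*pi/2) = 0 and sin(3*pi/2) = -1, so R^3 = e13. The net rotation is 1*pi (after discarding 1 full turn, each of which contributes a factor -1 to the rotor); the rotor keeps the half-angle phase exactly.
Answer: e13


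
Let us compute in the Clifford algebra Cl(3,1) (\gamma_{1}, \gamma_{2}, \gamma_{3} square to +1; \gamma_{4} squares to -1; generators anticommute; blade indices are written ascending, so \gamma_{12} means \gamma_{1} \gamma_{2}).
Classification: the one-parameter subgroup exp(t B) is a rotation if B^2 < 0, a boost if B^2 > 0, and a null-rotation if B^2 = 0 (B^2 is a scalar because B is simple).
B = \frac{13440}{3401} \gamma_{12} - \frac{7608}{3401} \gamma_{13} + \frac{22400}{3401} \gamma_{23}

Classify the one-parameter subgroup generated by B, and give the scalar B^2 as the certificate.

B^2 term by term: the squares give (\frac{13440}{3401})^2*(\gamma_{12})^2 + (-\frac{7608}{3401})^2*(\gamma_{13})^2 + (\frac{22400}{3401})^2*(\gamma_{23})^2 = \frac{180633600}{11566801}*(-1) + \frac{57881664}{11566801}*(-1) + \frac{501760000}{11566801}*(-1) = -64 (each basis 2-blade squares to minus the product of its generators' squares); cross terms between blades sharing an index anticommute and cancel. So B^2 = -64.
Answer: rotation, certificate B^2 = -64. B^2 = -64 is basis-independent, so its sign is the whole story.


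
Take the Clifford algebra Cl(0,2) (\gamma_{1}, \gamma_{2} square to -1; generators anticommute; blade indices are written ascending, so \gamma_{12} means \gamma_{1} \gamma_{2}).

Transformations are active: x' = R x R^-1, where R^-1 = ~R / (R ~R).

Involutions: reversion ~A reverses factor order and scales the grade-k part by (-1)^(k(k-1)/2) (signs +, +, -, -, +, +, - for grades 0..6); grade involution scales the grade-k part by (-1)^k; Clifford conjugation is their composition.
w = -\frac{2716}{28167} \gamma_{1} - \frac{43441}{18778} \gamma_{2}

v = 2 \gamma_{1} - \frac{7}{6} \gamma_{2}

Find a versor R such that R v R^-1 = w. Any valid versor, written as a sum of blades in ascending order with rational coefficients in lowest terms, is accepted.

Sketch: the shared square -\frac{193}{36} makes R = v + w = \frac{53618}{28167} \gamma_{1} - \frac{98023}{28167} \gamma_{2} the natural versor; its sandwich fixes that direction, negates (v - w)/2, and sends v to w.
Answer: \frac{53618}{28167} \gamma_{1} - \frac{98023}{28167} \gamma_{2}


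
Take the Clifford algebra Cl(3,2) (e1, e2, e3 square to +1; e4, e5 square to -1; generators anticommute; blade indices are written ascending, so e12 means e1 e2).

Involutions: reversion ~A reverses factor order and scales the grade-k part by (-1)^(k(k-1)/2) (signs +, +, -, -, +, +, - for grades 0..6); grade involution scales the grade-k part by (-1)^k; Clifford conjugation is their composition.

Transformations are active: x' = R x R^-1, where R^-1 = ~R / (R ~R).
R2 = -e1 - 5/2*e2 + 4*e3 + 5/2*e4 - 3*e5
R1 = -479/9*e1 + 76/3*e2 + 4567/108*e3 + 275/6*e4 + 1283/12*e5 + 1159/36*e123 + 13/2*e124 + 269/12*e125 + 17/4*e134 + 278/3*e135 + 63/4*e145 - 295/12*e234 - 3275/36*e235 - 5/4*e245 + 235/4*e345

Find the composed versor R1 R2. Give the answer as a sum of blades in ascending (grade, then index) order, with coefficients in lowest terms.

Distribute over the terms of R2 (each basis-blade product reordered to ascending indices, repeated generators contracted through their squares):
R1 (-e1) = 479/9 + 76/3*e12 + 4567/108*e13 + 275/6*e14 + 1283/12*e15 - 1159/36*e23 - 13/2*e24 - 269/12*e25 - 17/4*e34 - 278/3*e35 - 63/4*e45 - 295/12*e1234 - 3275/36*e1235 - 5/4*e1245 + 235/4*e1345
R1 (-5/2*e2) = -190/3 + 2395/18*e12 + 5795/72*e13 + 65/4*e14 + 1345/24*e15 + 22835/216*e23 + 1375/12*e24 + 6415/24*e25 + 1475/24*e34 + 16375/72*e35 + 25/8*e45 - 85/8*e1234 - 695/3*e1235 - 315/8*e1245 + 1175/8*e2345
R1 (4*e3) = 4567/27 + 1159/9*e12 - 1916/9*e13 - 17*e14 - 1112/3*e15 + 304/3*e23 + 295/3*e24 + 3275/9*e25 - 550/3*e34 - 1283/3*e35 + 235*e45 - 26*e1234 - 269/3*e1235 + 63*e1345 - 5*e2345
R1 (5/2*e4) = -1375/12 - 65/4*e12 - 85/8*e13 - 2395/18*e14 + 315/8*e15 + 1475/24*e23 + 190/3*e24 - 25/8*e25 + 22835/216*e34 + 1175/8*e35 - 6415/24*e45 + 5795/72*e1234 - 1345/24*e1245 - 695/3*e1345 + 16375/72*e2345
R1 (-3*e5) = 1283/4 + 269/4*e12 + 278*e13 + 189/4*e14 + 479/3*e15 - 3275/12*e23 - 15/4*e24 - 76*e25 + 705/4*e34 - 4567/36*e35 - 275/2*e45 - 1159/12*e1235 - 39/2*e1245 - 51/4*e1345 + 295/4*e2345
Summing the partial products and collecting blades:
Answer: 19721/54 + 2029/6*e12 + 4786/27*e13 - 733/18*e14 - 26/3*e15 - 3953/108*e23 + 266*e24 + 19067/36*e25 + 16831/108*e34 - 2456/9*e35 - 2189/12*e45 + 347/18*e1234 - 4580/9*e1235 - 697/6*e1245 - 368/3*e1345 + 7975/18*e2345


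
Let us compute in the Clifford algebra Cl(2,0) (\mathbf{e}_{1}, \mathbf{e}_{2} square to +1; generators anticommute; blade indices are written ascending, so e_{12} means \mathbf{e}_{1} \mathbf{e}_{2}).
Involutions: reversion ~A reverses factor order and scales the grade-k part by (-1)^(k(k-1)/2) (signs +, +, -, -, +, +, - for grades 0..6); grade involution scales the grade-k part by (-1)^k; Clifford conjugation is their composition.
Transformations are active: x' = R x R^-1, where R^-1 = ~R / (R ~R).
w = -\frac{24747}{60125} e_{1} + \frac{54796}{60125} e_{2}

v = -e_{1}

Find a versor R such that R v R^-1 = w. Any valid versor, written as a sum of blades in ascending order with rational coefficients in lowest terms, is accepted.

Sketch: the shared square 1 makes R = v + w = -\frac{84872}{60125} e_{1} + \frac{54796}{60125} e_{2} the natural versor; its sandwich fixes that direction, negates (v - w)/2, and sends v to w.
Answer: -\frac{84872}{60125} e_{1} + \frac{54796}{60125} e_{2}


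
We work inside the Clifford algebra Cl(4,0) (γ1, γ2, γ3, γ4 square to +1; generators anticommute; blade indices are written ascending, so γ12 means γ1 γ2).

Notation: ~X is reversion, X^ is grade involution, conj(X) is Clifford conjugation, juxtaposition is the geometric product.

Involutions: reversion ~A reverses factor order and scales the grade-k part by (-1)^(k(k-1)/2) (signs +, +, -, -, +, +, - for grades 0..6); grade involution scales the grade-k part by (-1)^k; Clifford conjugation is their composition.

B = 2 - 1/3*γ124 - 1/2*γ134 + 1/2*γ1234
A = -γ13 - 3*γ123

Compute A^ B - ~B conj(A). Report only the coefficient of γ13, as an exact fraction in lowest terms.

first term: -2*γ4 - 2*γ13 - 2*γ24 + γ34 + 6*γ123 + 1/3*γ234
second term: -2*γ4 + 2*γ13 + 2*γ24 - γ34 - 6*γ123 - 1/3*γ234
Answer: -4


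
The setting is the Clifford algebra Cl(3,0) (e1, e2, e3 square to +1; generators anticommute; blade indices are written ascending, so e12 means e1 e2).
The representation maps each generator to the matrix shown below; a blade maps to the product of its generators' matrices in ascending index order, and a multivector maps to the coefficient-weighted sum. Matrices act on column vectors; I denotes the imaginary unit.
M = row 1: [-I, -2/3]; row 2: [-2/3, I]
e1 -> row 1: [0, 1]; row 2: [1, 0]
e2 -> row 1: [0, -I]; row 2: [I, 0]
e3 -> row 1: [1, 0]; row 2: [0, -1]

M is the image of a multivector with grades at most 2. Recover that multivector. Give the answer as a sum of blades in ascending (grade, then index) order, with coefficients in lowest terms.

Method: 1, rho(e1), rho(e2), rho(e3) form a trace-orthogonal basis of the 2x2 complex matrices (tr(X Y) = 2 if X = Y, else 0), so M = m0*1 + m1*rho(e1) + m2*rho(e2) + m3*rho(e3) with m0 = tr(M)/2 = 0, m1 = tr(M rho(e1))/2 = -2/3, m2 = tr(M rho(e2))/2 = 0, m3 = tr(M rho(e3))/2 = -I.
Multiplying table entries, the bivector images are rho(e12) = I*rho(e3), rho(e13) = -I*rho(e2), rho(e23) = I*rho(e1); with real blade coefficients the real parts of m0..m3 are the coefficients of 1, e1, e2, e3 and the imaginary parts give the bivectors (e23: Im m1, e13: -Im m2, e12: Im m3).
Answer: -2/3*e1 - e12


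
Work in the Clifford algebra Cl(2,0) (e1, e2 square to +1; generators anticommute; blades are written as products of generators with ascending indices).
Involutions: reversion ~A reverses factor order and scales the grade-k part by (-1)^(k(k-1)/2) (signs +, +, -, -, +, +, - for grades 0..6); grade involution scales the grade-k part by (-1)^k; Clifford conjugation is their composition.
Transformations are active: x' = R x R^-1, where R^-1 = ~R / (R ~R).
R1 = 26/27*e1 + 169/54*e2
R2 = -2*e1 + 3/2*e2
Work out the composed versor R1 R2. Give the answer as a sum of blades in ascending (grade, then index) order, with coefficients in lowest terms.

Distribute over the terms of R1 (each basis-blade product reordered to ascending indices, repeated generators contracted through their squares):
(26/27*e1) R2 = -52/27 + 13/9*e1 e2
(169/54*e2) R2 = 169/36 + 169/27*e1 e2
Summing the partial products and collecting blades:
Answer: 299/108 + 208/27*e1 e2


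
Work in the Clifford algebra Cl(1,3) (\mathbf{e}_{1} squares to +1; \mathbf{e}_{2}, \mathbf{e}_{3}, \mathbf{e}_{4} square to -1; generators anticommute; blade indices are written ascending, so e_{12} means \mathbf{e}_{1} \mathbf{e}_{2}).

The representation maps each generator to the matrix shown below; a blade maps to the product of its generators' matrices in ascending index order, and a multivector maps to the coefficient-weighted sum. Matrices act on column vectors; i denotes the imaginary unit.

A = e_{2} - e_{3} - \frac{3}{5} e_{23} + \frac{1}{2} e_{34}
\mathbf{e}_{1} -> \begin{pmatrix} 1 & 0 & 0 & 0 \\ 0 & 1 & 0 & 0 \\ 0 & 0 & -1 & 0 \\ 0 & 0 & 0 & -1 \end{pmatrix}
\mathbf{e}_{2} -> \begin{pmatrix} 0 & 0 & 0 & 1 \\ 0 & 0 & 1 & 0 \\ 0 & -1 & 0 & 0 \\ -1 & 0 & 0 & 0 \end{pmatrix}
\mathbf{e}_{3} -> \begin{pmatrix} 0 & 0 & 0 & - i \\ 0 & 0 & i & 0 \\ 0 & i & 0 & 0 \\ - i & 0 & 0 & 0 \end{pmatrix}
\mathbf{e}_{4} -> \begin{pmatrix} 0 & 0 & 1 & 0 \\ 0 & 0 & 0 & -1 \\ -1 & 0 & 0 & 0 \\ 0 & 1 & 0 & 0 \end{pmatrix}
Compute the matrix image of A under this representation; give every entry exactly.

Bivector images (products of the table entries): rho(e_{23}) = rho(\mathbf{e}_{2})rho(\mathbf{e}_{3}) = \begin{pmatrix} - i & 0 & 0 & 0 \\ 0 & i & 0 & 0 \\ 0 & 0 & - i & 0 \\ 0 & 0 & 0 & i \end{pmatrix}; rho(e_{34}) = rho(\mathbf{e}_{3})rho(\mathbf{e}_{4}) = \begin{pmatrix} 0 & - i & 0 & 0 \\ - i & 0 & 0 & 0 \\ 0 & 0 & 0 & - i \\ 0 & 0 & - i & 0 \end{pmatrix}.
M = (1)*rho(e_{2}) + (-1)*rho(e_{3}) + (-\frac{3}{5})*rho(e_{23}) + (\frac{1}{2})*rho(e_{34}), summed entrywise:
Answer: \begin{pmatrix} \frac{3 i}{5} & - \frac{i}{2} & 0 & 1 + i \\ - \frac{i}{2} & - \frac{3 i}{5} & 1 - i & 0 \\ 0 & -1 - i & \frac{3 i}{5} & - \frac{i}{2} \\ -1 + i & 0 & - \frac{i}{2} & - \frac{3 i}{5} \end{pmatrix}


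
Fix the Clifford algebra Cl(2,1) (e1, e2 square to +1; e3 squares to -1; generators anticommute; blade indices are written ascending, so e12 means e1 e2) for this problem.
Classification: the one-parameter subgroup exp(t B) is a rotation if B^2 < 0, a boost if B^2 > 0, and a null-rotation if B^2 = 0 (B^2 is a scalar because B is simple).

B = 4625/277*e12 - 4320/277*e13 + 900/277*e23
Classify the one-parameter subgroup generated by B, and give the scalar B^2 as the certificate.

B^2 term by term: the squares give (4625/277)^2*(e12)^2 + (-4320/277)^2*(e13)^2 + (900/277)^2*(e23)^2 = 21390625/76729*(-1) + 18662400/76729*(+1) + 810000/76729*(+1) = -25 (each basis 2-blade squares to minus the product of its generators' squares); cross terms between blades sharing an index anticommute and cancel. So B^2 = -25.
Answer: rotation, certificate B^2 = -25. Because -25 is invariant under every versor sandwich, the classification follows from its sign alone.


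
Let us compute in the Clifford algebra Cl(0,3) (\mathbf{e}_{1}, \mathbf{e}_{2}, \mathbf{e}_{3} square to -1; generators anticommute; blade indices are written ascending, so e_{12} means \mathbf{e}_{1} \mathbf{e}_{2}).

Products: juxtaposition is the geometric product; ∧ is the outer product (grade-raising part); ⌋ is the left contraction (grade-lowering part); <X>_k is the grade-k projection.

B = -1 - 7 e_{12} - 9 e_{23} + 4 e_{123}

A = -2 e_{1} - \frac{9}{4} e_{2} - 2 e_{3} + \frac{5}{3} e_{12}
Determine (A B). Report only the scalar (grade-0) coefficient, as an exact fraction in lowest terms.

step 1: \frac{35}{3} + \frac{71}{4} e_{1} + \frac{25}{4} e_{2} - \frac{299}{12} e_{3} + \frac{19}{3} e_{12} + 6 e_{13} + 8 e_{23} + 32 e_{123}
Answer: \frac{35}{3}


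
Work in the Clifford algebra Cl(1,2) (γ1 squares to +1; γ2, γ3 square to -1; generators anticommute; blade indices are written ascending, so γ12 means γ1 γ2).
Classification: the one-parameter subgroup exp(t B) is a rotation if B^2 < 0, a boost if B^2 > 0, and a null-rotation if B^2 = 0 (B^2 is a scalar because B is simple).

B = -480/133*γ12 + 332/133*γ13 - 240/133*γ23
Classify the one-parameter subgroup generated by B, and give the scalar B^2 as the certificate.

B^2 term by term: the squares give (-480/133)^2*(γ12)^2 + (332/133)^2*(γ13)^2 + (-240/133)^2*(γ23)^2 = 230400/17689*(+1) + 110224/17689*(+1) + 57600/17689*(-1) = 16 (each basis 2-blade squares to minus the product of its generators' squares); cross terms between blades sharing an index anticommute and cancel. So B^2 = 16.
Answer: boost, certificate B^2 = 16. The class reads off the invariant scalar 16 directly.


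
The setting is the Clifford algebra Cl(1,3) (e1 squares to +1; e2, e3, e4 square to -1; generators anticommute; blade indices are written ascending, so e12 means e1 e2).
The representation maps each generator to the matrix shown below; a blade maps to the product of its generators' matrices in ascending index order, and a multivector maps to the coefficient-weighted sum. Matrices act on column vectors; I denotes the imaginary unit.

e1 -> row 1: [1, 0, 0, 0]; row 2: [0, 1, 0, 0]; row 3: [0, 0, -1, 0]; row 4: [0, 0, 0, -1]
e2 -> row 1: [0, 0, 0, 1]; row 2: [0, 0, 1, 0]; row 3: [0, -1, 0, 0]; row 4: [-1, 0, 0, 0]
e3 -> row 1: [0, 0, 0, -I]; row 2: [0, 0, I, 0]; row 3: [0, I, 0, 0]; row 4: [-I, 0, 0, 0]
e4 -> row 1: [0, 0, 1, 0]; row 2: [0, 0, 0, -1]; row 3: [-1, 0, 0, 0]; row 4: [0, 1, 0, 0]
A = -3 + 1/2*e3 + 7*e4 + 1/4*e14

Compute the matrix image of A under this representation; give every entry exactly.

Bivector images (products of the table entries): rho(e14) = rho(e1)rho(e4) = row 1: [0, 0, 1, 0]; row 2: [0, 0, 0, -1]; row 3: [1, 0, 0, 0]; row 4: [0, -1, 0, 0].
M = (-3)*1 + (1/2)*rho(e3) + (7)*rho(e4) + (1/4)*rho(e14), summed entrywise (1 is the identity matrix):
Answer: row 1: [-3, 0, 29/4, -I/2]; row 2: [0, -3, I/2, -29/4]; row 3: [-27/4, I/2, -3, 0]; row 4: [-I/2, 27/4, 0, -3]


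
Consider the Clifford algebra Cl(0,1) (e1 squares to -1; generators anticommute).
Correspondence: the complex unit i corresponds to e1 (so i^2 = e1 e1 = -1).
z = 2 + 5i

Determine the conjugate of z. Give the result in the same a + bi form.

In blades: z = 2 + 5*e1.
Conjugation here is Clifford conjugation: the scalar is fixed and the grade-1 and grade-2 blades all flip sign, giving 2 - 5*e1; translating back:
Answer: 2 - 5i


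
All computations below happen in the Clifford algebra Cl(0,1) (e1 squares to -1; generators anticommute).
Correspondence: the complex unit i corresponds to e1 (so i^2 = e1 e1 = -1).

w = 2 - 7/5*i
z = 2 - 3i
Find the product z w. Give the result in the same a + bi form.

In blades: z = 2 - 3*e1, w = 2 - 7/5*e1.
Distribute z over w term by term (generator squares from the signature, products reordered to ascending indices): (2)*w = 4 - 14/5*e1; (-3*e1)*w = -21/5 - 6*e1.
Sum: -1/5 - 44/5*e1; translating back through the correspondence:
Answer: -1/5 - 44/5*i


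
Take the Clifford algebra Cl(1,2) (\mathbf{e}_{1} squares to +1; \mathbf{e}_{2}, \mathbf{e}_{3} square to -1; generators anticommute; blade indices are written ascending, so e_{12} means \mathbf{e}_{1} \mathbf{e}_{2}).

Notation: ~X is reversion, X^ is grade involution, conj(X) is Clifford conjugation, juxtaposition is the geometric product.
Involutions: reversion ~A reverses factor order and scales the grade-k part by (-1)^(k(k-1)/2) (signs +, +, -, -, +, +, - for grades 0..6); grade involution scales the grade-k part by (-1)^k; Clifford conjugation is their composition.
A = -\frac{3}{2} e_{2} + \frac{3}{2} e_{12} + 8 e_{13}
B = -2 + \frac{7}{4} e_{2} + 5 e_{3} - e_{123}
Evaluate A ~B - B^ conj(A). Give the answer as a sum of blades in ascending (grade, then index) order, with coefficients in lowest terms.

first term: \frac{21}{8} - \frac{341}{8} e_{1} - 5 e_{2} + \frac{3}{2} e_{3} - 3 e_{12} - \frac{35}{2} e_{13} - \frac{15}{2} e_{23} - \frac{13}{2} e_{123}
second term: \frac{21}{8} + \frac{341}{8} e_{1} + 5 e_{2} - \frac{3}{2} e_{3} + 3 e_{12} + \frac{35}{2} e_{13} + \frac{15}{2} e_{23} - \frac{13}{2} e_{123}
Answer: -\frac{341}{4} e_{1} - 10 e_{2} + 3 e_{3} - 6 e_{12} - 35 e_{13} - 15 e_{23}


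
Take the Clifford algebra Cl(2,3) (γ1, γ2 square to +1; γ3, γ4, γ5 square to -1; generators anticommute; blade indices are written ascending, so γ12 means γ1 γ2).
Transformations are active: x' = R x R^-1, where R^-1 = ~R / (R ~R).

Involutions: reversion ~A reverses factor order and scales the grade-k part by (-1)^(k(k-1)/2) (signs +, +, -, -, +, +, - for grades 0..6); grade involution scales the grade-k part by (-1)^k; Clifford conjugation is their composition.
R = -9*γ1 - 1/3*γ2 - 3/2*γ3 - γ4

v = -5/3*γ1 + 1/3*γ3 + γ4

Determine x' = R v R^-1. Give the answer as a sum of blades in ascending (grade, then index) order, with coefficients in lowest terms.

~R = -9*γ1 - 1/3*γ2 - 3/2*γ3 - γ4, and R ~R = 2803/36, so R^-1 = ~R / (2803/36).
R v = 33/2 - 5/9*γ12 - 11/2*γ13 - 32/3*γ14 - 1/9*γ23 - 1/3*γ24 - 7/6*γ34
Answer: -18061/8409*γ1 - 396/2803*γ2 - 8149/8409*γ3 - 3991/2803*γ4


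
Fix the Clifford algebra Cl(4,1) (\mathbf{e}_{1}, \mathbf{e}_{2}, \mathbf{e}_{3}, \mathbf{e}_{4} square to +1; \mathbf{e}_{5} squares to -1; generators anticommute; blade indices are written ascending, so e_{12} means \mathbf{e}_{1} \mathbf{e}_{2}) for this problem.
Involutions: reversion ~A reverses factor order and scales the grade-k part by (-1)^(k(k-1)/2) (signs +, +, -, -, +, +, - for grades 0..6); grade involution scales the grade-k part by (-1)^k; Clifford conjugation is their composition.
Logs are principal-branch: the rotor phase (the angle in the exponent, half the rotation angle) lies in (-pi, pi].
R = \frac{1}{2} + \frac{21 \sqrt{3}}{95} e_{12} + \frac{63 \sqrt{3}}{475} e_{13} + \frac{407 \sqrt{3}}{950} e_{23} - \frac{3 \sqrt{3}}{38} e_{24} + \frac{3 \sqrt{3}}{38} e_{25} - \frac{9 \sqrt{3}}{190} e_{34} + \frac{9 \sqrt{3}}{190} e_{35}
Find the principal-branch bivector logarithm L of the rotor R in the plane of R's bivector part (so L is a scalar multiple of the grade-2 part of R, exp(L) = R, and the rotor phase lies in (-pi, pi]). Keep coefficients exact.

The scalar part of R is \frac{1}{2}, and that scalar determines the rotor phase on the principal branch; recovering the unit plane as bivector-part over sine of the phase gives L = phase * plane.
Concretely: cos(phase) = \frac{1}{2} gives phase = ±\frac{\pi}{3}, and since phase/sin(phase) is even the sign is immaterial: L = (phase/sin(phase)) * <R>_2 = (\frac{2 \sqrt{3} \pi}{9}) * <R>_2.
Answer: \frac{14 \pi}{95} e_{12} + \frac{42 \pi}{475} e_{13} + \frac{407 \pi}{1425} e_{23} - \frac{\pi}{19} e_{24} + \frac{\pi}{19} e_{25} - \frac{3 \pi}{95} e_{34} + \frac{3 \pi}{95} e_{35}
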